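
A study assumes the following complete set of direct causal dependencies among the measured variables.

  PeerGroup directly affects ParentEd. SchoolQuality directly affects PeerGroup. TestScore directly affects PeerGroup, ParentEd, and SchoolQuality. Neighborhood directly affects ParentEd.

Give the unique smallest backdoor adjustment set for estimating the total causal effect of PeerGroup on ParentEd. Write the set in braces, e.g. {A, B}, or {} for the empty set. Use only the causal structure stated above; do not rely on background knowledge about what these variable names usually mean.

{TestScore}

Variables eligible for adjustment (non-descendants of PeerGroup, excluding PeerGroup and ParentEd): {Neighborhood, SchoolQuality, TestScore}.
Backdoor paths from PeerGroup to ParentEd:
  P1: PeerGroup <- TestScore -> ParentEd
  P2: PeerGroup <- SchoolQuality <- TestScore -> ParentEd
The empty set is not sufficient: P1 (PeerGroup <- TestScore -> ParentEd) has no collider blocking it and no conditioned non-collider, so it is open.
Try {TestScore}:
  P1: blocked at fork node TestScore ∈ conditioning set.
  P2: blocked at fork node TestScore ∈ conditioning set.
{TestScore} contains no descendant of PeerGroup and blocks every backdoor path.
No other singleton works — e.g. {SchoolQuality} leaves P1 open — so {TestScore} is the unique smallest valid adjustment set.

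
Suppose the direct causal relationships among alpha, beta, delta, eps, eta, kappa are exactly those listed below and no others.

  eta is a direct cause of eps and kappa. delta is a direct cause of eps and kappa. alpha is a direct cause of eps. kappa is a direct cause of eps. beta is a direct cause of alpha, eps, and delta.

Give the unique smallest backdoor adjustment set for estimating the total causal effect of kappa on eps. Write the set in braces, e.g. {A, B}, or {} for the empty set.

{delta, eta}

Variables eligible for adjustment (non-descendants of kappa, excluding kappa and eps): {alpha, beta, delta, eta}.
Backdoor paths from kappa to eps:
  P1: kappa <- eta -> eps
  P2: kappa <- delta <- beta -> alpha -> eps
  P3: kappa <- delta <- beta -> eps
  P4: kappa <- delta -> eps
The empty set is not sufficient: P1 (kappa <- eta -> eps) has no collider blocking it and no conditioned non-collider, so it is open.
Try {delta, eta}:
  P1: blocked at fork node eta ∈ conditioning set.
  P2: blocked at chain node delta ∈ conditioning set.
  P3: blocked at chain node delta ∈ conditioning set.
  P4: blocked at fork node delta ∈ conditioning set.
{delta, eta} contains no descendant of kappa and blocks every backdoor path.
Every element of {delta, eta} is needed (dropping delta leaves P2 open; dropping eta leaves P1 open), so no proper subset is valid.
Among all size-2 subsets of the eligible variables, only {delta, eta} blocks every backdoor path, so it is the unique smallest valid adjustment set.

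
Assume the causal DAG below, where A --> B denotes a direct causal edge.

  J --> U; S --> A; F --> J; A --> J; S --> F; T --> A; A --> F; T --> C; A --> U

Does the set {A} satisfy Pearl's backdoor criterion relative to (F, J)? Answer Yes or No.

Backdoor paths from F to J (paths whose first edge points into F):
  P1: F <- S -> A -> J
  P2: F <- S -> A -> U <- J
  P3: F <- A -> J
  P4: F <- A -> U <- J
Condition 1 (no descendant of F in the set): holds — descendants of F are {J, U}; none are in {A}.
Condition 2 (every backdoor path blocked by {A}):
  P1: blocked at chain node A ∈ conditioning set.
  P2: blocked at chain node A ∈ conditioning set.
  P3: blocked at fork node A ∈ conditioning set.
  P4: blocked at fork node A ∈ conditioning set.
{A} satisfies the backdoor criterion.

Yes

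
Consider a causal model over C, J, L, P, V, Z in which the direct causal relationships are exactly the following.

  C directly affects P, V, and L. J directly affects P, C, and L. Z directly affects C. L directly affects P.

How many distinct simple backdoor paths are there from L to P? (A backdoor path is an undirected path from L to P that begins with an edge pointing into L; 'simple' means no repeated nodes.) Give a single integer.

A backdoor path from L to P is any simple undirected path whose first edge points into L (i.e. leaves L via a parent).
Parents of L: {C, J}.
Enumerating:
  P1: L <- J -> C -> P
  P2: L <- J -> P
  P3: L <- C <- J -> P
  P4: L <- C -> P
That exhausts the simple backdoor paths. Count: 4.

4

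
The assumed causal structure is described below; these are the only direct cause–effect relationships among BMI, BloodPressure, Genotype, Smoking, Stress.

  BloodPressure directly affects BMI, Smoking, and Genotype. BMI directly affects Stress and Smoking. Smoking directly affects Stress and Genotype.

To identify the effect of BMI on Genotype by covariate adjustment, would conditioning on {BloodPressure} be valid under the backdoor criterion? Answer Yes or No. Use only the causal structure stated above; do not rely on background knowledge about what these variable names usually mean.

Backdoor paths from BMI to Genotype (paths whose first edge points into BMI):
  P1: BMI <- BloodPressure -> Smoking -> Genotype
  P2: BMI <- BloodPressure -> Genotype
Condition 1 (no descendant of BMI in the set): holds — descendants of BMI are {Genotype, Smoking, Stress}; none are in {BloodPressure}.
Condition 2 (every backdoor path blocked by {BloodPressure}):
  P1: blocked at fork node BloodPressure ∈ conditioning set.
  P2: blocked at fork node BloodPressure ∈ conditioning set.
{BloodPressure} satisfies the backdoor criterion.

Yes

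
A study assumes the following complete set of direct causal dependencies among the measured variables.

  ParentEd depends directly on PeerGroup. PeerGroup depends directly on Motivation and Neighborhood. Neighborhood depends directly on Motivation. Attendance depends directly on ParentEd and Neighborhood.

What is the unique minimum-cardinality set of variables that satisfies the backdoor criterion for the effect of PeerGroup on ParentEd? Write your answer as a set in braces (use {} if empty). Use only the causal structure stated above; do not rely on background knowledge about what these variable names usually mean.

Variables eligible for adjustment (non-descendants of PeerGroup, excluding PeerGroup and ParentEd): {Motivation, Neighborhood}.
Backdoor paths from PeerGroup to ParentEd:
  P1: PeerGroup <- Motivation -> Neighborhood -> Attendance <- ParentEd
  P2: PeerGroup <- Neighborhood -> Attendance <- ParentEd
Each backdoor path contains an unconditioned collider, so every path is already blocked with the empty conditioning set:
  P1: blocked at collider Attendance (neither it nor any descendant is in the conditioning set).
  P2: blocked at collider Attendance (neither it nor any descendant is in the conditioning set).
The empty set is therefore the unique smallest valid set.

{}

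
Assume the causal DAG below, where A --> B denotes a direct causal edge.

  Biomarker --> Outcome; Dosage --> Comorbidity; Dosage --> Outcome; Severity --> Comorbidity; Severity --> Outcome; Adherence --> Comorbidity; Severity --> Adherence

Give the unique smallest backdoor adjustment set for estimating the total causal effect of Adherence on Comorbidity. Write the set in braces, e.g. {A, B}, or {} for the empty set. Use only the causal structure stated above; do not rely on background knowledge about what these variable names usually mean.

{Severity}

Variables eligible for adjustment (non-descendants of Adherence, excluding Adherence and Comorbidity): {Biomarker, Dosage, Outcome, Severity}.
Backdoor paths from Adherence to Comorbidity:
  P1: Adherence <- Severity -> Comorbidity
  P2: Adherence <- Severity -> Outcome <- Dosage -> Comorbidity
The empty set is not sufficient: P1 (Adherence <- Severity -> Comorbidity) has no collider blocking it and no conditioned non-collider, so it is open.
Try {Severity}:
  P1: blocked at fork node Severity ∈ conditioning set.
  P2: blocked at fork node Severity ∈ conditioning set.
{Severity} contains no descendant of Adherence and blocks every backdoor path.
No other singleton works — e.g. {Dosage} leaves P1 open — so {Severity} is the unique smallest valid adjustment set.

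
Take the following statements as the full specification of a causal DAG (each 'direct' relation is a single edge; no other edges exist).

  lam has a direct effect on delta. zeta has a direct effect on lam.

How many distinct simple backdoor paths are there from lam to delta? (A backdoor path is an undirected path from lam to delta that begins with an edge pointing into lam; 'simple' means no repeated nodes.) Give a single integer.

A backdoor path from lam to delta is any simple undirected path whose first edge points into lam (i.e. leaves lam via a parent).
Parents of lam: {zeta}.
No simple path from any parent of lam reaches delta without revisiting lam, so there are no backdoor paths.

0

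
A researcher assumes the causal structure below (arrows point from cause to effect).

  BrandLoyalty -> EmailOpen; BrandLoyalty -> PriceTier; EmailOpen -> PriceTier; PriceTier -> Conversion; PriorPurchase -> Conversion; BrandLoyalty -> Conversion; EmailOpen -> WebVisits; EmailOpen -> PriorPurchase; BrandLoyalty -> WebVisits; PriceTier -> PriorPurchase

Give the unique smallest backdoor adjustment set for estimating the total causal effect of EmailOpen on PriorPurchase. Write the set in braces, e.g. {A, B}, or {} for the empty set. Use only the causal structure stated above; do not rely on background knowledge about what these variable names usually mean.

{BrandLoyalty}

Variables eligible for adjustment (non-descendants of EmailOpen, excluding EmailOpen and PriorPurchase): {BrandLoyalty}.
Backdoor paths from EmailOpen to PriorPurchase:
  P1: EmailOpen <- BrandLoyalty -> PriceTier -> PriorPurchase
  P2: EmailOpen <- BrandLoyalty -> PriceTier -> Conversion <- PriorPurchase
  P3: EmailOpen <- BrandLoyalty -> Conversion <- PriceTier -> PriorPurchase
  P4: EmailOpen <- BrandLoyalty -> Conversion <- PriorPurchase
The empty set is not sufficient: P1 (EmailOpen <- BrandLoyalty -> PriceTier -> PriorPurchase) has no collider blocking it and no conditioned non-collider, so it is open.
Try {BrandLoyalty}:
  P1: blocked at fork node BrandLoyalty ∈ conditioning set.
  P2: blocked at fork node BrandLoyalty ∈ conditioning set.
  P3: blocked at fork node BrandLoyalty ∈ conditioning set.
  P4: blocked at fork node BrandLoyalty ∈ conditioning set.
{BrandLoyalty} contains no descendant of EmailOpen and blocks every backdoor path.
{BrandLoyalty} is the unique smallest valid adjustment set.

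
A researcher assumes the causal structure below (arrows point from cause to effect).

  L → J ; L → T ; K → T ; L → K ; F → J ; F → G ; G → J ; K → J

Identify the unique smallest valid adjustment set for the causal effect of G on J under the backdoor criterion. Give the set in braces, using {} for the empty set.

Variables eligible for adjustment (non-descendants of G, excluding G and J): {F, K, L, T}.
Backdoor paths from G to J:
  P1: G <- F -> J
The empty set is not sufficient: P1 (G <- F -> J) has no collider blocking it and no conditioned non-collider, so it is open.
Try {F}:
  P1: blocked at fork node F ∈ conditioning set.
{F} contains no descendant of G and blocks every backdoor path.
No other singleton works — e.g. {L} leaves P1 open — so {F} is the unique smallest valid adjustment set.

{F}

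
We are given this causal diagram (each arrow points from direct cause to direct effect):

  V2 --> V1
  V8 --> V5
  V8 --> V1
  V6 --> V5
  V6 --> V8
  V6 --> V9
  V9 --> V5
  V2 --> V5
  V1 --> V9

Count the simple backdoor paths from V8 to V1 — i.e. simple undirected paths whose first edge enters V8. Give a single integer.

A backdoor path from V8 to V1 is any simple undirected path whose first edge points into V8 (i.e. leaves V8 via a parent).
Parents of V8: {V6}.
Enumerating:
  P1: V8 <- V6 -> V9 <- V1
  P2: V8 <- V6 -> V9 -> V5 <- V2 -> V1
  P3: V8 <- V6 -> V5 <- V2 -> V1
  P4: V8 <- V6 -> V5 <- V9 <- V1
That exhausts the simple backdoor paths. Count: 4.

4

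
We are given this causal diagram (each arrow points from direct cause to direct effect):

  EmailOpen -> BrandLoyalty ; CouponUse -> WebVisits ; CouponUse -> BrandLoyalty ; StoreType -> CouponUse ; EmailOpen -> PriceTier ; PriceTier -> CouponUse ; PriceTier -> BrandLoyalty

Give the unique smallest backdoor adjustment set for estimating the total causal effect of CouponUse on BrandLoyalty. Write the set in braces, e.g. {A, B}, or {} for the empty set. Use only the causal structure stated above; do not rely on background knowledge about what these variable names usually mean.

{PriceTier}

Variables eligible for adjustment (non-descendants of CouponUse, excluding CouponUse and BrandLoyalty): {EmailOpen, PriceTier, StoreType}.
Backdoor paths from CouponUse to BrandLoyalty:
  P1: CouponUse <- PriceTier <- EmailOpen -> BrandLoyalty
  P2: CouponUse <- PriceTier -> BrandLoyalty
The empty set is not sufficient: P1 (CouponUse <- PriceTier <- EmailOpen -> BrandLoyalty) has no collider blocking it and no conditioned non-collider, so it is open.
Try {PriceTier}:
  P1: blocked at chain node PriceTier ∈ conditioning set.
  P2: blocked at fork node PriceTier ∈ conditioning set.
{PriceTier} contains no descendant of CouponUse and blocks every backdoor path.
No other singleton works — e.g. {StoreType} leaves P1 open — so {PriceTier} is the unique smallest valid adjustment set.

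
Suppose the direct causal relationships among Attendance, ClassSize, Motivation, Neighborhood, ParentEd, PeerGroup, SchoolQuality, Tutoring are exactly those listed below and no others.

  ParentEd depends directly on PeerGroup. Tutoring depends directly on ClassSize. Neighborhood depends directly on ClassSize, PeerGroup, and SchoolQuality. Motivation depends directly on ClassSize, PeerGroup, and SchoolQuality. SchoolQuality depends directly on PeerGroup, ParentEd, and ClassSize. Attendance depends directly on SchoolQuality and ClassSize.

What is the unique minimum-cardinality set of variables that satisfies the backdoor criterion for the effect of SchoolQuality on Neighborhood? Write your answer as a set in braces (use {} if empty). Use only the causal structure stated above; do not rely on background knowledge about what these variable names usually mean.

{ClassSize, PeerGroup}

Variables eligible for adjustment (non-descendants of SchoolQuality, excluding SchoolQuality and Neighborhood): {ClassSize, ParentEd, PeerGroup, Tutoring}.
Backdoor paths from SchoolQuality to Neighborhood:
  P1: SchoolQuality <- ClassSize -> Neighborhood
  P2: SchoolQuality <- ClassSize -> Motivation <- PeerGroup -> Neighborhood
  P3: SchoolQuality <- PeerGroup -> Neighborhood
  P4: SchoolQuality <- PeerGroup -> Motivation <- ClassSize -> Neighborhood
  P5: SchoolQuality <- ParentEd <- PeerGroup -> Neighborhood
  P6: SchoolQuality <- ParentEd <- PeerGroup -> Motivation <- ClassSize -> Neighborhood
The empty set is not sufficient: P1 (SchoolQuality <- ClassSize -> Neighborhood) has no collider blocking it and no conditioned non-collider, so it is open.
Try {ClassSize, PeerGroup}:
  P1: blocked at fork node ClassSize ∈ conditioning set.
  P2: blocked at fork node ClassSize ∈ conditioning set.
  P3: blocked at fork node PeerGroup ∈ conditioning set.
  P4: blocked at fork node PeerGroup ∈ conditioning set.
  P5: blocked at fork node PeerGroup ∈ conditioning set.
  P6: blocked at fork node PeerGroup ∈ conditioning set.
{ClassSize, PeerGroup} contains no descendant of SchoolQuality and blocks every backdoor path.
Every element of {ClassSize, PeerGroup} is needed (dropping ClassSize leaves P1 open; dropping PeerGroup leaves P3 open), so no proper subset is valid.
Among all size-2 subsets of the eligible variables, only {ClassSize, PeerGroup} blocks every backdoor path, so it is the unique smallest valid adjustment set.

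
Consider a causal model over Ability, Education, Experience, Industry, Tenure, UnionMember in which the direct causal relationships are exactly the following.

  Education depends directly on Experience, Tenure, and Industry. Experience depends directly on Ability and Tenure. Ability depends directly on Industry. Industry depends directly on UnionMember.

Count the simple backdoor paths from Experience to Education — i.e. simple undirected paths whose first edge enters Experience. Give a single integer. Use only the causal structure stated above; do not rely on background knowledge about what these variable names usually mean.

A backdoor path from Experience to Education is any simple undirected path whose first edge points into Experience (i.e. leaves Experience via a parent).
Parents of Experience: {Ability, Tenure}.
Enumerating:
  P1: Experience <- Tenure -> Education
  P2: Experience <- Ability <- Industry -> Education
That exhausts the simple backdoor paths. Count: 2.

2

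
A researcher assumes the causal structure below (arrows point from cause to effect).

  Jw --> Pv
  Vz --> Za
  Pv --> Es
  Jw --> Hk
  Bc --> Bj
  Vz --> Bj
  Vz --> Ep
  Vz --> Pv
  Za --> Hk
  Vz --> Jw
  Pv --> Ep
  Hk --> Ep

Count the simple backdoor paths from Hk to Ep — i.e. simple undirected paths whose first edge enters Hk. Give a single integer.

7

A backdoor path from Hk to Ep is any simple undirected path whose first edge points into Hk (i.e. leaves Hk via a parent).
Parents of Hk: {Jw, Za}.
Enumerating:
  P1: Hk <- Za <- Vz -> Jw -> Pv -> Ep
  P2: Hk <- Za <- Vz -> Pv -> Ep
  P3: Hk <- Za <- Vz -> Ep
  P4: Hk <- Jw <- Vz -> Pv -> Ep
  P5: Hk <- Jw <- Vz -> Ep
  P6: Hk <- Jw -> Pv <- Vz -> Ep
  P7: Hk <- Jw -> Pv -> Ep
That exhausts the simple backdoor paths. Count: 7.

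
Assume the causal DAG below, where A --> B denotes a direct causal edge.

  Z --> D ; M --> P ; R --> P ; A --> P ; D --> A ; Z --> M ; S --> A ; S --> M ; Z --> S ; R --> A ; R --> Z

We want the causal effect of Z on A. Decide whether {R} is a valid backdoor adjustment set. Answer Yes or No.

Yes

Backdoor paths from Z to A (paths whose first edge points into Z):
  P1: Z <- R -> A
  P2: Z <- R -> P <- M <- S -> A
  P3: Z <- R -> P <- A
Condition 1 (no descendant of Z in the set): holds — descendants of Z are {A, D, M, P, S}; none are in {R}.
Condition 2 (every backdoor path blocked by {R}):
  P1: blocked at fork node R ∈ conditioning set.
  P2: blocked at fork node R ∈ conditioning set.
  P3: blocked at fork node R ∈ conditioning set.
{R} satisfies the backdoor criterion.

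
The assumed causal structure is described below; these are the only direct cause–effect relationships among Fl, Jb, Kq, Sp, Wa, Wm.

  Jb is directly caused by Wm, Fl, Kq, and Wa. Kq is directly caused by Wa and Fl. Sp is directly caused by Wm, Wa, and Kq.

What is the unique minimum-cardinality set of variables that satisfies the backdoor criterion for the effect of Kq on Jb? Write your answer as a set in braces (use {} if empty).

{Fl, Wa}

Variables eligible for adjustment (non-descendants of Kq, excluding Kq and Jb): {Fl, Wa, Wm}.
Backdoor paths from Kq to Jb:
  P1: Kq <- Fl -> Jb
  P2: Kq <- Wa -> Sp <- Wm -> Jb
  P3: Kq <- Wa -> Jb
The empty set is not sufficient: P1 (Kq <- Fl -> Jb) has no collider blocking it and no conditioned non-collider, so it is open.
Try {Fl, Wa}:
  P1: blocked at fork node Fl ∈ conditioning set.
  P2: blocked at fork node Wa ∈ conditioning set.
  P3: blocked at fork node Wa ∈ conditioning set.
{Fl, Wa} contains no descendant of Kq and blocks every backdoor path.
Every element of {Fl, Wa} is needed (dropping Fl leaves P1 open; dropping Wa leaves P3 open), so no proper subset is valid.
Among all size-2 subsets of the eligible variables, only {Fl, Wa} blocks every backdoor path, so it is the unique smallest valid adjustment set.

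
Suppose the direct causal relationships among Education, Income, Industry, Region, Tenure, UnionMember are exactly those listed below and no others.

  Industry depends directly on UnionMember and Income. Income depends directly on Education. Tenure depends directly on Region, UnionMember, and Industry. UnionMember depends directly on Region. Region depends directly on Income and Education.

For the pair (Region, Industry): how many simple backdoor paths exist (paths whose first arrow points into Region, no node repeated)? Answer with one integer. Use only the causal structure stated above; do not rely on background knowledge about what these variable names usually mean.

A backdoor path from Region to Industry is any simple undirected path whose first edge points into Region (i.e. leaves Region via a parent).
Parents of Region: {Education, Income}.
Enumerating:
  P1: Region <- Education -> Income -> Industry
  P2: Region <- Income -> Industry
That exhausts the simple backdoor paths. Count: 2.

2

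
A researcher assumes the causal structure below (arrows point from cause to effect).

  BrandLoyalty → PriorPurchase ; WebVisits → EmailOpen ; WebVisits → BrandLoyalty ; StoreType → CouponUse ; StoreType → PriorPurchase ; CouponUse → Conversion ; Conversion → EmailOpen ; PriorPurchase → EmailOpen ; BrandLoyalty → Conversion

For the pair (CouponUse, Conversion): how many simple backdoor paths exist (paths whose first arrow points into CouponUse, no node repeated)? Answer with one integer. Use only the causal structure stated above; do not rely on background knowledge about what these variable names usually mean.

4

A backdoor path from CouponUse to Conversion is any simple undirected path whose first edge points into CouponUse (i.e. leaves CouponUse via a parent).
Parents of CouponUse: {StoreType}.
Enumerating:
  P1: CouponUse <- StoreType -> PriorPurchase <- BrandLoyalty <- WebVisits -> EmailOpen <- Conversion
  P2: CouponUse <- StoreType -> PriorPurchase <- BrandLoyalty -> Conversion
  P3: CouponUse <- StoreType -> PriorPurchase -> EmailOpen <- WebVisits -> BrandLoyalty -> Conversion
  P4: CouponUse <- StoreType -> PriorPurchase -> EmailOpen <- Conversion
That exhausts the simple backdoor paths. Count: 4.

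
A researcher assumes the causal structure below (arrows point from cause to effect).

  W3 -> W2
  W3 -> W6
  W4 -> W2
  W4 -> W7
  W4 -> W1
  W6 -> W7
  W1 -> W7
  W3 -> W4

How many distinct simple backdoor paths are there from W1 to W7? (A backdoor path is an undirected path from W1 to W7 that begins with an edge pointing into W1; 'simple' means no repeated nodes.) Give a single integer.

3

A backdoor path from W1 to W7 is any simple undirected path whose first edge points into W1 (i.e. leaves W1 via a parent).
Parents of W1: {W4}.
Enumerating:
  P1: W1 <- W4 <- W3 -> W6 -> W7
  P2: W1 <- W4 -> W7
  P3: W1 <- W4 -> W2 <- W3 -> W6 -> W7
That exhausts the simple backdoor paths. Count: 3.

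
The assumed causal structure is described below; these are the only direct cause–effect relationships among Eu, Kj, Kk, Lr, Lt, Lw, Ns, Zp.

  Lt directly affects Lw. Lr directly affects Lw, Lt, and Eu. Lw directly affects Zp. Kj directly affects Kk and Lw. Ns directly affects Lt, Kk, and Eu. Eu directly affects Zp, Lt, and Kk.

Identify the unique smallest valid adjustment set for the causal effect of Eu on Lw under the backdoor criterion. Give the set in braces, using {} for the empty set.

Variables eligible for adjustment (non-descendants of Eu, excluding Eu and Lw): {Kj, Lr, Ns}.
Backdoor paths from Eu to Lw:
  P1: Eu <- Ns -> Lt <- Lr -> Lw
  P2: Eu <- Ns -> Lt -> Lw
  P3: Eu <- Ns -> Kk <- Kj -> Lw
  P4: Eu <- Lr -> Lt <- Ns -> Kk <- Kj -> Lw
  P5: Eu <- Lr -> Lt -> Lw
  P6: Eu <- Lr -> Lw
The empty set is not sufficient: P2 (Eu <- Ns -> Lt -> Lw) has no collider blocking it and no conditioned non-collider, so it is open.
Try {Lr, Ns}:
  P1: blocked at fork node Ns ∈ conditioning set.
  P2: blocked at fork node Ns ∈ conditioning set.
  P3: blocked at fork node Ns ∈ conditioning set.
  P4: blocked at fork node Lr ∈ conditioning set.
  P5: blocked at fork node Lr ∈ conditioning set.
  P6: blocked at fork node Lr ∈ conditioning set.
{Lr, Ns} contains no descendant of Eu and blocks every backdoor path.
Every element of {Lr, Ns} is needed (dropping Lr leaves P5 open; dropping Ns leaves P2 open), so no proper subset is valid.
Among all size-2 subsets of the eligible variables, only {Lr, Ns} blocks every backdoor path, so it is the unique smallest valid adjustment set.

{Lr, Ns}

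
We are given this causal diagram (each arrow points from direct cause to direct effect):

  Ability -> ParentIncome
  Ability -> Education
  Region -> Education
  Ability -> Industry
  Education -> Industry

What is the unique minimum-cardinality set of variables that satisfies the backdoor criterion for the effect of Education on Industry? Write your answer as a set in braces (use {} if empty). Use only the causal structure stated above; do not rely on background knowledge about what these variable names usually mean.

Variables eligible for adjustment (non-descendants of Education, excluding Education and Industry): {Ability, ParentIncome, Region}.
Backdoor paths from Education to Industry:
  P1: Education <- Ability -> Industry
The empty set is not sufficient: P1 (Education <- Ability -> Industry) has no collider blocking it and no conditioned non-collider, so it is open.
Try {Ability}:
  P1: blocked at fork node Ability ∈ conditioning set.
{Ability} contains no descendant of Education and blocks every backdoor path.
No other singleton works — e.g. {ParentIncome} leaves P1 open — so {Ability} is the unique smallest valid adjustment set.

{Ability}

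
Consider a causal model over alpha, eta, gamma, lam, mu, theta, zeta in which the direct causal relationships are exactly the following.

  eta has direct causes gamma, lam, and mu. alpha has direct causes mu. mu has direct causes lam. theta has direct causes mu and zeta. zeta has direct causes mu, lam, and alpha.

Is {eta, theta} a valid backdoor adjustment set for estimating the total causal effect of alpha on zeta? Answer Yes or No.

Backdoor paths from alpha to zeta (paths whose first edge points into alpha):
  P1: alpha <- mu <- lam -> zeta
  P2: alpha <- mu -> eta <- lam -> zeta
  P3: alpha <- mu -> zeta
  P4: alpha <- mu -> theta <- zeta
Condition 1 (no descendant of alpha in the set): FAILS — theta is a descendant of alpha.
Condition 2 (every backdoor path blocked by {eta, theta}):
  P1: open — no interior node is in the conditioning set.
  P2: open — collider(s) eta are conditioned on (or have a conditioned descendant) and no non-collider on the path is in the set.
  P3: open — no interior node is in the conditioning set.
  P4: open — collider(s) theta are conditioned on (or have a conditioned descendant) and no non-collider on the path is in the set.
{eta, theta} does not satisfy the backdoor criterion.

No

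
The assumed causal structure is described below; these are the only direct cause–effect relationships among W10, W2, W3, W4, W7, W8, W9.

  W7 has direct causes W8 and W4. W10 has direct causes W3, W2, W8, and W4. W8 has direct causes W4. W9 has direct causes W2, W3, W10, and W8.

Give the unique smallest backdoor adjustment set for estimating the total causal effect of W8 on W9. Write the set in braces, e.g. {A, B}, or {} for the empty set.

{W4}

Variables eligible for adjustment (non-descendants of W8, excluding W8 and W9): {W2, W3, W4}.
Backdoor paths from W8 to W9:
  P1: W8 <- W4 -> W10 <- W3 -> W9
  P2: W8 <- W4 -> W10 <- W2 -> W9
  P3: W8 <- W4 -> W10 -> W9
The empty set is not sufficient: P3 (W8 <- W4 -> W10 -> W9) has no collider blocking it and no conditioned non-collider, so it is open.
Try {W4}:
  P1: blocked at fork node W4 ∈ conditioning set.
  P2: blocked at fork node W4 ∈ conditioning set.
  P3: blocked at fork node W4 ∈ conditioning set.
{W4} contains no descendant of W8 and blocks every backdoor path.
No other singleton works — e.g. {W3} leaves P3 open — so {W4} is the unique smallest valid adjustment set.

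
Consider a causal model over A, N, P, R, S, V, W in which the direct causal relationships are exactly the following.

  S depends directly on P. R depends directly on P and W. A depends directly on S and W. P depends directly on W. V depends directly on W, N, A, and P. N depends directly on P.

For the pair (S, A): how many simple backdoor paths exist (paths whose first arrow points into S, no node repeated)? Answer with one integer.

8

A backdoor path from S to A is any simple undirected path whose first edge points into S (i.e. leaves S via a parent).
Parents of S: {P}.
Enumerating:
  P1: S <- P <- W -> A
  P2: S <- P <- W -> V <- A
  P3: S <- P -> R <- W -> A
  P4: S <- P -> R <- W -> V <- A
  P5: S <- P -> N -> V <- W -> A
  P6: S <- P -> N -> V <- A
  P7: S <- P -> V <- W -> A
  P8: S <- P -> V <- A
That exhausts the simple backdoor paths. Count: 8.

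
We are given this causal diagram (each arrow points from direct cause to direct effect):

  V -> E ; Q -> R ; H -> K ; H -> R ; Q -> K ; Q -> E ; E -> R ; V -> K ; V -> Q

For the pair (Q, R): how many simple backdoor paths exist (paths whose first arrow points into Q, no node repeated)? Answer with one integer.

2

A backdoor path from Q to R is any simple undirected path whose first edge points into Q (i.e. leaves Q via a parent).
Parents of Q: {V}.
Enumerating:
  P1: Q <- V -> K <- H -> R
  P2: Q <- V -> E -> R
That exhausts the simple backdoor paths. Count: 2.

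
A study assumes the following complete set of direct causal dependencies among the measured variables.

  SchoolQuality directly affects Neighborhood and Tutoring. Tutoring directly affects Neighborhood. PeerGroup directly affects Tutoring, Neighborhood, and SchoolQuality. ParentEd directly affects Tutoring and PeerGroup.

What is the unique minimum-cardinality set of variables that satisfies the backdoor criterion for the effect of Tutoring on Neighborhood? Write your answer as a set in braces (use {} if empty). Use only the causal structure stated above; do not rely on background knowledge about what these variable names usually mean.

Variables eligible for adjustment (non-descendants of Tutoring, excluding Tutoring and Neighborhood): {ParentEd, PeerGroup, SchoolQuality}.
Backdoor paths from Tutoring to Neighborhood:
  P1: Tutoring <- ParentEd -> PeerGroup -> SchoolQuality -> Neighborhood
  P2: Tutoring <- ParentEd -> PeerGroup -> Neighborhood
  P3: Tutoring <- PeerGroup -> SchoolQuality -> Neighborhood
  P4: Tutoring <- PeerGroup -> Neighborhood
  P5: Tutoring <- SchoolQuality <- PeerGroup -> Neighborhood
  P6: Tutoring <- SchoolQuality -> Neighborhood
The empty set is not sufficient: P1 (Tutoring <- ParentEd -> PeerGroup -> SchoolQuality -> Neighborhood) has no collider blocking it and no conditioned non-collider, so it is open.
Try {PeerGroup, SchoolQuality}:
  P1: blocked at chain node PeerGroup ∈ conditioning set.
  P2: blocked at chain node PeerGroup ∈ conditioning set.
  P3: blocked at fork node PeerGroup ∈ conditioning set.
  P4: blocked at fork node PeerGroup ∈ conditioning set.
  P5: blocked at chain node SchoolQuality ∈ conditioning set.
  P6: blocked at fork node SchoolQuality ∈ conditioning set.
{PeerGroup, SchoolQuality} contains no descendant of Tutoring and blocks every backdoor path.
Every element of {PeerGroup, SchoolQuality} is needed (dropping PeerGroup leaves P2 open; dropping SchoolQuality leaves P6 open), so no proper subset is valid.
Among all size-2 subsets of the eligible variables, only {PeerGroup, SchoolQuality} blocks every backdoor path, so it is the unique smallest valid adjustment set.

{PeerGroup, SchoolQuality}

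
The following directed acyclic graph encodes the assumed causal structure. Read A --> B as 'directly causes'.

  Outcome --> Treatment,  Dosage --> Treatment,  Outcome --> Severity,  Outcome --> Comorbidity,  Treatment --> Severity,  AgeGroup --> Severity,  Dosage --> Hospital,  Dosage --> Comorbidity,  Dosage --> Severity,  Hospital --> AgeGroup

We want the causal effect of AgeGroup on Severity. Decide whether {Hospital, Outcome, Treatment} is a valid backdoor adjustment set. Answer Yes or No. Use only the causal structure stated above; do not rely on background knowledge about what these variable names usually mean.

Yes

Backdoor paths from AgeGroup to Severity (paths whose first edge points into AgeGroup):
  P1: AgeGroup <- Hospital <- Dosage -> Treatment <- Outcome -> Severity
  P2: AgeGroup <- Hospital <- Dosage -> Treatment -> Severity
  P3: AgeGroup <- Hospital <- Dosage -> Comorbidity <- Outcome -> Treatment -> Severity
  P4: AgeGroup <- Hospital <- Dosage -> Comorbidity <- Outcome -> Severity
  P5: AgeGroup <- Hospital <- Dosage -> Severity
Condition 1 (no descendant of AgeGroup in the set): holds — descendants of AgeGroup are {Severity}; none are in {Hospital, Outcome, Treatment}.
Condition 2 (every backdoor path blocked by {Hospital, Outcome, Treatment}):
  P1: blocked at chain node Hospital ∈ conditioning set.
  P2: blocked at chain node Hospital ∈ conditioning set.
  P3: blocked at chain node Hospital ∈ conditioning set.
  P4: blocked at chain node Hospital ∈ conditioning set.
  P5: blocked at chain node Hospital ∈ conditioning set.
{Hospital, Outcome, Treatment} satisfies the backdoor criterion.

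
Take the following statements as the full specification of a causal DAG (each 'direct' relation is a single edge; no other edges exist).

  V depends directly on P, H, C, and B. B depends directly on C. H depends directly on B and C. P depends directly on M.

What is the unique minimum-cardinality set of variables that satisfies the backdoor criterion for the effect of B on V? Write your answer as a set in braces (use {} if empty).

Variables eligible for adjustment (non-descendants of B, excluding B and V): {C, M, P}.
Backdoor paths from B to V:
  P1: B <- C -> H -> V
  P2: B <- C -> V
The empty set is not sufficient: P1 (B <- C -> H -> V) has no collider blocking it and no conditioned non-collider, so it is open.
Try {C}:
  P1: blocked at fork node C ∈ conditioning set.
  P2: blocked at fork node C ∈ conditioning set.
{C} contains no descendant of B and blocks every backdoor path.
No other singleton works — e.g. {M} leaves P1 open — so {C} is the unique smallest valid adjustment set.

{C}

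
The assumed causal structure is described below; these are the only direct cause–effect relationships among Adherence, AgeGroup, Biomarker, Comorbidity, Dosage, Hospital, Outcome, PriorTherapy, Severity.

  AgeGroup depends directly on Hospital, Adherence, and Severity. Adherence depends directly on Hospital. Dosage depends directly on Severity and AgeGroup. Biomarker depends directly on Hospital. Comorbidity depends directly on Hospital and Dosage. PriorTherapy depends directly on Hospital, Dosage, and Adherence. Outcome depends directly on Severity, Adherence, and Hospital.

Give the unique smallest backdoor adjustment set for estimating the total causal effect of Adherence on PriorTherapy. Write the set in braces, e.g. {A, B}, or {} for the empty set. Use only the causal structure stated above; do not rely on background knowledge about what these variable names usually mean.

Variables eligible for adjustment (non-descendants of Adherence, excluding Adherence and PriorTherapy): {Biomarker, Hospital, Severity}.
Backdoor paths from Adherence to PriorTherapy:
  P1: Adherence <- Hospital -> AgeGroup <- Severity -> Dosage -> PriorTherapy
  P2: Adherence <- Hospital -> AgeGroup -> Dosage -> PriorTherapy
  P3: Adherence <- Hospital -> Comorbidity <- Dosage -> PriorTherapy
  P4: Adherence <- Hospital -> Outcome <- Severity -> AgeGroup -> Dosage -> PriorTherapy
  P5: Adherence <- Hospital -> Outcome <- Severity -> Dosage -> PriorTherapy
  P6: Adherence <- Hospital -> PriorTherapy
The empty set is not sufficient: P2 (Adherence <- Hospital -> AgeGroup -> Dosage -> PriorTherapy) has no collider blocking it and no conditioned non-collider, so it is open.
Try {Hospital}:
  P1: blocked at fork node Hospital ∈ conditioning set.
  P2: blocked at fork node Hospital ∈ conditioning set.
  P3: blocked at fork node Hospital ∈ conditioning set.
  P4: blocked at fork node Hospital ∈ conditioning set.
  P5: blocked at fork node Hospital ∈ conditioning set.
  P6: blocked at fork node Hospital ∈ conditioning set.
{Hospital} contains no descendant of Adherence and blocks every backdoor path.
No other singleton works — e.g. {Biomarker} leaves P2 open — so {Hospital} is the unique smallest valid adjustment set.

{Hospital}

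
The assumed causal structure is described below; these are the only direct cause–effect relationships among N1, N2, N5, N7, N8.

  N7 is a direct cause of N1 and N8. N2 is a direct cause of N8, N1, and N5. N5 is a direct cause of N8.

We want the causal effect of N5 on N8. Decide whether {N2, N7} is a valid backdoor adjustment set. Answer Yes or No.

Yes

Backdoor paths from N5 to N8 (paths whose first edge points into N5):
  P1: N5 <- N2 -> N8
  P2: N5 <- N2 -> N1 <- N7 -> N8
Condition 1 (no descendant of N5 in the set): holds — descendants of N5 are {N8}; none are in {N2, N7}.
Condition 2 (every backdoor path blocked by {N2, N7}):
  P1: blocked at fork node N2 ∈ conditioning set.
  P2: blocked at fork node N2 ∈ conditioning set.
{N2, N7} satisfies the backdoor criterion.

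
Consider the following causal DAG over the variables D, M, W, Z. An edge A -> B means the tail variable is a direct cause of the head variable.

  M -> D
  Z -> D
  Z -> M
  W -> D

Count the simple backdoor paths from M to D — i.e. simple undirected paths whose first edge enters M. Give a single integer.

1

A backdoor path from M to D is any simple undirected path whose first edge points into M (i.e. leaves M via a parent).
Parents of M: {Z}.
Enumerating:
  P1: M <- Z -> D
That exhausts the simple backdoor paths. Count: 1.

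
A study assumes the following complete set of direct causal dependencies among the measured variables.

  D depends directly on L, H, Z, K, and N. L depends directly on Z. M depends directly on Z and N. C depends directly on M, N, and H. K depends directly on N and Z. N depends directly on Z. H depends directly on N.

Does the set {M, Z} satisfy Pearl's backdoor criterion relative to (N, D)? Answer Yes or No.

No

Backdoor paths from N to D (paths whose first edge points into N):
  P1: N <- Z -> K -> D
  P2: N <- Z -> L -> D
  P3: N <- Z -> M -> C <- H -> D
  P4: N <- Z -> D
Condition 1 (no descendant of N in the set): FAILS — M is a descendant of N.
Condition 2 (every backdoor path blocked by {M, Z}):
  P1: blocked at fork node Z ∈ conditioning set.
  P2: blocked at fork node Z ∈ conditioning set.
  P3: blocked at fork node Z ∈ conditioning set.
  P4: blocked at fork node Z ∈ conditioning set.
{M, Z} does not satisfy the backdoor criterion.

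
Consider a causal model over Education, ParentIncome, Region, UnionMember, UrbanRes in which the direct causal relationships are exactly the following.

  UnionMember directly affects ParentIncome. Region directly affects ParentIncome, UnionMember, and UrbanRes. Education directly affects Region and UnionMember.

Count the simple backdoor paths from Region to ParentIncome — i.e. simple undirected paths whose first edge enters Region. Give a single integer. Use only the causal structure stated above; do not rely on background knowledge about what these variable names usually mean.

1

A backdoor path from Region to ParentIncome is any simple undirected path whose first edge points into Region (i.e. leaves Region via a parent).
Parents of Region: {Education}.
Enumerating:
  P1: Region <- Education -> UnionMember -> ParentIncome
That exhausts the simple backdoor paths. Count: 1.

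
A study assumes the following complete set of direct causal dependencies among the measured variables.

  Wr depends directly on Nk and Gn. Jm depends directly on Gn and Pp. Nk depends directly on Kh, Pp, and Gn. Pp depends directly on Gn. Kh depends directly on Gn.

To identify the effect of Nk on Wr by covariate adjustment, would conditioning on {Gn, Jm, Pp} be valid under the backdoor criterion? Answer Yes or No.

Yes

Backdoor paths from Nk to Wr (paths whose first edge points into Nk):
  P1: Nk <- Gn -> Wr
  P2: Nk <- Kh <- Gn -> Wr
  P3: Nk <- Pp <- Gn -> Wr
  P4: Nk <- Pp -> Jm <- Gn -> Wr
Condition 1 (no descendant of Nk in the set): holds — descendants of Nk are {Wr}; none are in {Gn, Jm, Pp}.
Condition 2 (every backdoor path blocked by {Gn, Jm, Pp}):
  P1: blocked at fork node Gn ∈ conditioning set.
  P2: blocked at fork node Gn ∈ conditioning set.
  P3: blocked at chain node Pp ∈ conditioning set.
  P4: blocked at fork node Pp ∈ conditioning set.
{Gn, Jm, Pp} satisfies the backdoor criterion.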